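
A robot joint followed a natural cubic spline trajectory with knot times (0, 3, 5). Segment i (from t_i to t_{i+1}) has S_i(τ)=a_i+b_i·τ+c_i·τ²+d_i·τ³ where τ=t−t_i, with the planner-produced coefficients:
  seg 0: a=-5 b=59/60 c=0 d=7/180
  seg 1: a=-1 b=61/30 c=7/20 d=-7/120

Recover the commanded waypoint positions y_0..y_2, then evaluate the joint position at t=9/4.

y_0=-5 y_1=-1 y_2=4
S(9/4) = -3001/1280

y_0 = S_0(0) = a_0 = -5
y_1 = S_1(0) = a_1 = -1
y_2 = S_1(2) = 4
t_q=9/4 is in segment 0 (τ=9/4); S_0(τ)=-3001/1280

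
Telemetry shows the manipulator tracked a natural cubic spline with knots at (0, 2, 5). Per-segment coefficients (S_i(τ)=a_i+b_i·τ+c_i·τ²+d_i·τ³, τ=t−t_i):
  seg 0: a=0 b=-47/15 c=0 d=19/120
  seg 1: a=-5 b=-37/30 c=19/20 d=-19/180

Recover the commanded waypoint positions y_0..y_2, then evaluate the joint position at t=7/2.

y_0=0 y_1=-5 y_2=-3
S(7/2) = -811/160

y_0 = S_0(0) = a_0 = 0
y_1 = S_1(0) = a_1 = -5
y_2 = S_1(3) = -3
t_q=7/2 is in segment 1 (τ=3/2); S_1(τ)=-811/160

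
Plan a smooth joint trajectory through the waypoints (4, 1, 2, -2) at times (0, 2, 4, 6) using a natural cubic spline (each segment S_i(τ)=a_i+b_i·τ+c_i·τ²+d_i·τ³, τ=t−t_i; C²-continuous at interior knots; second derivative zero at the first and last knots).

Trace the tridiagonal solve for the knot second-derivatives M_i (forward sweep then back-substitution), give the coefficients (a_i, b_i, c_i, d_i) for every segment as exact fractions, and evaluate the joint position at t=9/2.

  seg 0: a=4 b=-11/5 c=0 d=7/40
  seg 1: a=1 b=-1/10 c=21/20 d=-3/8
  seg 2: a=2 b=-2/5 c=-6/5 d=1/5
S(9/2) = 61/40

Δ: Δ0=-3/2, Δ1=1/2, Δ2=-2
row 1: diag=8, rhs=12; c'=1/4, d'=3/2
row 2: denom=8−2·1/4=15/2; d'=(-15−2·3/2)/(15/2)=-12/5
back: M2=-12/5
back: M1=3/2−1/4·-12/5=21/10
M: M0=0, M1=21/10, M2=-12/5, M3=0
seg 0: a=4, c=M0/2=0, d=(M1−M0)/(6·2)=7/40, b=Δ0−h0·(2M0+M1)/6=-11/5
seg 1: a=1, c=M1/2=21/20, d=(M2−M1)/(6·2)=-3/8, b=Δ1−h1·(2M1+M2)/6=-1/10
seg 2: a=2, c=M2/2=-6/5, d=(M3−M2)/(6·2)=1/5, b=Δ2−h2·(2M2+M3)/6=-2/5
t_q=9/2 → seg 2, τ=1/2; S=2+-2/5·τ+-6/5·τ²+1/5·τ³=61/40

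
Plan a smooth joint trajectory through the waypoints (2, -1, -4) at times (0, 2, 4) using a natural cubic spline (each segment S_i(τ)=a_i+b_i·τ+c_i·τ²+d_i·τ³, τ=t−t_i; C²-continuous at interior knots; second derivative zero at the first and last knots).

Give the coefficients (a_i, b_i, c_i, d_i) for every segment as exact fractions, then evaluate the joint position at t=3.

  seg 0: a=2 b=-3/2 c=0 d=0
  seg 1: a=-1 b=-3/2 c=0 d=0
S(3) = -5/2

Δ: Δ0=-3/2, Δ1=-3/2
row 1: diag=8, rhs=0; c'=1/4, d'=0
back: M1=0
M: M0=0, M1=0, M2=0
seg 0: a=2, c=M0/2=0, d=(M1−M0)/(6·2)=0, b=Δ0−h0·(2M0+M1)/6=-3/2
seg 1: a=-1, c=M1/2=0, d=(M2−M1)/(6·2)=0, b=Δ1−h1·(2M1+M2)/6=-3/2
t_q=3 → seg 1, τ=1; S=-1+-3/2·τ+0·τ²+0·τ³=-5/2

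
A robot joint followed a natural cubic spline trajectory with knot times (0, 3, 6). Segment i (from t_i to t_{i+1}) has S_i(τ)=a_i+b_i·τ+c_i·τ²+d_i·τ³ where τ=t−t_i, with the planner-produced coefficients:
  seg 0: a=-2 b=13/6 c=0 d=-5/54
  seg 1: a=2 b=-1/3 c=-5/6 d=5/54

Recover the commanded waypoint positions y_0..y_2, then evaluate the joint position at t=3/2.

y_0=-2 y_1=2 y_2=-4
S(3/2) = 15/16

y_0 = S_0(0) = a_0 = -2
y_1 = S_1(0) = a_1 = 2
y_2 = S_1(3) = -4
t_q=3/2 is in segment 0 (τ=3/2); S_0(τ)=15/16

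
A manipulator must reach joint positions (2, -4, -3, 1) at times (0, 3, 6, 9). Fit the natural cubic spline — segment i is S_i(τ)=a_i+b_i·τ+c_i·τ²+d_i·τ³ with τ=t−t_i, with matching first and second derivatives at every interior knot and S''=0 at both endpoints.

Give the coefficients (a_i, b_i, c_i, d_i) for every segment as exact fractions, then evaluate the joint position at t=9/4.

  seg 0: a=2 b=-23/9 c=0 d=5/81
  seg 1: a=-4 b=-8/9 c=5/9 d=-4/81
  seg 2: a=-3 b=10/9 c=1/9 d=-1/81
S(9/4) = -195/64

Δ: Δ0=-2, Δ1=1/3, Δ2=4/3
row 1: diag=12, rhs=14; c'=1/4, d'=7/6
row 2: denom=12−3·1/4=45/4; d'=(6−3·7/6)/(45/4)=2/9
back: M2=2/9
back: M1=7/6−1/4·2/9=10/9
M: M0=0, M1=10/9, M2=2/9, M3=0
seg 0: a=2, c=M0/2=0, d=(M1−M0)/(6·3)=5/81, b=Δ0−h0·(2M0+M1)/6=-23/9
seg 1: a=-4, c=M1/2=5/9, d=(M2−M1)/(6·3)=-4/81, b=Δ1−h1·(2M1+M2)/6=-8/9
seg 2: a=-3, c=M2/2=1/9, d=(M3−M2)/(6·3)=-1/81, b=Δ2−h2·(2M2+M3)/6=10/9
t_q=9/4 → seg 0, τ=9/4; S=2+-23/9·τ+0·τ²+5/81·τ³=-195/64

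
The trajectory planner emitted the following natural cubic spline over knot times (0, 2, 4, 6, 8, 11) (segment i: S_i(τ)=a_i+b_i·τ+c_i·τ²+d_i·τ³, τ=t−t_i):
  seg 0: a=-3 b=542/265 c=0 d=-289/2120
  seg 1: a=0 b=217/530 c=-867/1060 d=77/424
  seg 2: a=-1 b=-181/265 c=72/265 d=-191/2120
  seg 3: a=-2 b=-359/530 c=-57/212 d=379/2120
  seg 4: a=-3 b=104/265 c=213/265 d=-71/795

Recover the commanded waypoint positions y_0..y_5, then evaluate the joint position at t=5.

y_0 = S_0(0) = a_0 = -3
y_1 = S_1(0) = a_1 = 0
y_2 = S_2(0) = a_2 = -1
y_3 = S_3(0) = a_3 = -2
y_4 = S_4(0) = a_4 = -3
y_5 = S_4(3) = 3
t_q=5 is in segment 2 (τ=1); S_2(τ)=-3183/2120

y_0=-3 y_1=0 y_2=-1 y_3=-2 y_4=-3 y_5=3
S(5) = -3183/2120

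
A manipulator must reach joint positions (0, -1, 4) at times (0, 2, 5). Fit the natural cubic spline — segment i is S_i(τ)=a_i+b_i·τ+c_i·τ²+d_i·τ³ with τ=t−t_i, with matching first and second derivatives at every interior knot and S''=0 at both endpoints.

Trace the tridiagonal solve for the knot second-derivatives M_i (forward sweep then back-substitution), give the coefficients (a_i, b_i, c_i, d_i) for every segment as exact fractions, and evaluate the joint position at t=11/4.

Δ: Δ0=-1/2, Δ1=5/3
row 1: diag=10, rhs=13; c'=3/10, d'=13/10
back: M1=13/10
M: M0=0, M1=13/10, M2=0
seg 0: a=0, c=M0/2=0, d=(M1−M0)/(6·2)=13/120, b=Δ0−h0·(2M0+M1)/6=-14/15
seg 1: a=-1, c=M1/2=13/20, d=(M2−M1)/(6·3)=-13/180, b=Δ1−h1·(2M1+M2)/6=11/30
t_q=11/4 → seg 1, τ=3/4; S=-1+11/30·τ+13/20·τ²+-13/180·τ³=-499/1280

  seg 0: a=0 b=-14/15 c=0 d=13/120
  seg 1: a=-1 b=11/30 c=13/20 d=-13/180
S(11/4) = -499/1280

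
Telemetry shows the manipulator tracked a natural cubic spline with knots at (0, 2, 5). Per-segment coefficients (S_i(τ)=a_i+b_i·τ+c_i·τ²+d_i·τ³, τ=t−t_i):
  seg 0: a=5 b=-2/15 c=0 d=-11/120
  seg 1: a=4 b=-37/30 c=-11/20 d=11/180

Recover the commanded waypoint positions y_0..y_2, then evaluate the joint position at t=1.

y_0=5 y_1=4 y_2=-3
S(1) = 191/40

y_0 = S_0(0) = a_0 = 5
y_1 = S_1(0) = a_1 = 4
y_2 = S_1(3) = -3
t_q=1 is in segment 0 (τ=1); S_0(τ)=191/40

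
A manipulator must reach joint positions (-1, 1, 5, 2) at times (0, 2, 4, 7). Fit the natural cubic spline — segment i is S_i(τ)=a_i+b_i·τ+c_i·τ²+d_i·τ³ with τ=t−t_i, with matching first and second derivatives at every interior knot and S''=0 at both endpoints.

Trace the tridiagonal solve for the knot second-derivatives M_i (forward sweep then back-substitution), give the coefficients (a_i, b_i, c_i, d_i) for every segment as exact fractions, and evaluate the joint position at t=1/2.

Δ: Δ0=1, Δ1=2, Δ2=-1
row 1: diag=8, rhs=6; c'=1/4, d'=3/4
row 2: denom=10−2·1/4=19/2; d'=(-18−2·3/4)/(19/2)=-39/19
back: M2=-39/19
back: M1=3/4−1/4·-39/19=24/19
M: M0=0, M1=24/19, M2=-39/19, M3=0
seg 0: a=-1, c=M0/2=0, d=(M1−M0)/(6·2)=2/19, b=Δ0−h0·(2M0+M1)/6=11/19
seg 1: a=1, c=M1/2=12/19, d=(M2−M1)/(6·2)=-21/76, b=Δ1−h1·(2M1+M2)/6=35/19
seg 2: a=5, c=M2/2=-39/38, d=(M3−M2)/(6·3)=13/114, b=Δ2−h2·(2M2+M3)/6=20/19
t_q=1/2 → seg 0, τ=1/2; S=-1+11/19·τ+0·τ²+2/19·τ³=-53/76

  seg 0: a=-1 b=11/19 c=0 d=2/19
  seg 1: a=1 b=35/19 c=12/19 d=-21/76
  seg 2: a=5 b=20/19 c=-39/38 d=13/114
S(1/2) = -53/76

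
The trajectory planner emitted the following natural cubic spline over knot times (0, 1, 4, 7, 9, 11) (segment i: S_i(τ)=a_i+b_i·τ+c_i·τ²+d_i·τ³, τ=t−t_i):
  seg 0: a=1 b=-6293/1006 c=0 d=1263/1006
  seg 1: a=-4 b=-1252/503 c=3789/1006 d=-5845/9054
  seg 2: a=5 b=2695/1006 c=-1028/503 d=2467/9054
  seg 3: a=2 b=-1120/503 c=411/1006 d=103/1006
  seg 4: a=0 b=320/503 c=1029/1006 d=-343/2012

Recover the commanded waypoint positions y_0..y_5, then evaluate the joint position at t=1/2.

y_0 = S_0(0) = a_0 = 1
y_1 = S_1(0) = a_1 = -4
y_2 = S_2(0) = a_2 = 5
y_3 = S_3(0) = a_3 = 2
y_4 = S_4(0) = a_4 = 0
y_5 = S_4(2) = 4
t_q=1/2 is in segment 0 (τ=1/2); S_0(τ)=-15861/8048

y_0=1 y_1=-4 y_2=5 y_3=2 y_4=0 y_5=4
S(1/2) = -15861/8048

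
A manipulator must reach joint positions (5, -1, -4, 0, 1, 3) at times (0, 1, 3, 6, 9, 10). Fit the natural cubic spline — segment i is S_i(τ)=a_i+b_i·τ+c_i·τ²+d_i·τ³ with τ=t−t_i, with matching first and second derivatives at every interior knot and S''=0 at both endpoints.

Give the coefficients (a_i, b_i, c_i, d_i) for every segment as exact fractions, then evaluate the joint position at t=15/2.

Δ: Δ0=-6, Δ1=-3/2, Δ2=4/3, Δ3=1/3, Δ4=2
row 1: diag=6, rhs=27; c'=1/3, d'=9/2
row 2: denom=10−2·1/3=28/3; d'=(17−2·9/2)/(28/3)=6/7
row 3: denom=12−3·9/28=309/28; d'=(-6−3·6/7)/(309/28)=-80/103
row 4: denom=8−3·28/103=740/103; d'=(10−3·-80/103)/(740/103)=127/74
back: M4=127/74
back: M3=-80/103−28/103·127/74=-46/37
back: M2=6/7−9/28·-46/37=93/74
back: M1=9/2−1/3·93/74=151/37
M: M0=0, M1=151/37, M2=93/74, M3=-46/37, M4=127/74, M5=0
seg 0: a=5, c=M0/2=0, d=(M1−M0)/(6·1)=151/222, b=Δ0−h0·(2M0+M1)/6=-1483/222
seg 1: a=-1, c=M1/2=151/74, d=(M2−M1)/(6·2)=-209/888, b=Δ1−h1·(2M1+M2)/6=-515/111
seg 2: a=-4, c=M2/2=93/148, d=(M3−M2)/(6·3)=-5/36, b=Δ2−h2·(2M2+M3)/6=155/222
seg 3: a=0, c=M3/2=-23/37, d=(M4−M3)/(6·3)=73/444, b=Δ3−h3·(2M3+M4)/6=319/444
seg 4: a=1, c=M4/2=127/148, d=(M5−M4)/(6·1)=-127/444, b=Δ4−h4·(2M4+M5)/6=317/222
t_q=15/2 → seg 3, τ=3/2; S=0+319/444·τ+-23/37·τ²+73/444·τ³=277/1184

  seg 0: a=5 b=-1483/222 c=0 d=151/222
  seg 1: a=-1 b=-515/111 c=151/74 d=-209/888
  seg 2: a=-4 b=155/222 c=93/148 d=-5/36
  seg 3: a=0 b=319/444 c=-23/37 d=73/444
  seg 4: a=1 b=317/222 c=127/148 d=-127/444
S(15/2) = 277/1184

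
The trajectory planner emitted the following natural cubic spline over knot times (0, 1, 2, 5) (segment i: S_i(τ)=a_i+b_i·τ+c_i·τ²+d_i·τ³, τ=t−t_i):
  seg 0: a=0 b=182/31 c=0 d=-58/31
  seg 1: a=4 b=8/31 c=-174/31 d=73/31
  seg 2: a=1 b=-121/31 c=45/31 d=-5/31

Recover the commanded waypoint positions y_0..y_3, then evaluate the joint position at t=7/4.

y_0=0 y_1=4 y_2=1 y_3=-2
S(7/4) = 4027/1984

y_0 = S_0(0) = a_0 = 0
y_1 = S_1(0) = a_1 = 4
y_2 = S_2(0) = a_2 = 1
y_3 = S_2(3) = -2
t_q=7/4 is in segment 1 (τ=3/4); S_1(τ)=4027/1984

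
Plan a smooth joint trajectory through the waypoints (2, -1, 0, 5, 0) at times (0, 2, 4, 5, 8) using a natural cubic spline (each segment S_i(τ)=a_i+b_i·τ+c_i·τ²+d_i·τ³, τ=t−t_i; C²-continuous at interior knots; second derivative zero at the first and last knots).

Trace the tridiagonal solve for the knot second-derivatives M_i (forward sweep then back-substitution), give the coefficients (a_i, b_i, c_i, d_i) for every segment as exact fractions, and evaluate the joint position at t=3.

Δ: Δ0=-3/2, Δ1=1/2, Δ2=5, Δ3=-5/3
row 1: diag=8, rhs=12; c'=1/4, d'=3/2
row 2: denom=6−2·1/4=11/2; d'=(27−2·3/2)/(11/2)=48/11
row 3: denom=8−1·2/11=86/11; d'=(-40−1·48/11)/(86/11)=-244/43
back: M3=-244/43
back: M2=48/11−2/11·-244/43=232/43
back: M1=3/2−1/4·232/43=13/86
M: M0=0, M1=13/86, M2=232/43, M3=-244/43, M4=0
seg 0: a=2, c=M0/2=0, d=(M1−M0)/(6·2)=13/1032, b=Δ0−h0·(2M0+M1)/6=-200/129
seg 1: a=-1, c=M1/2=13/172, d=(M2−M1)/(6·2)=451/1032, b=Δ1−h1·(2M1+M2)/6=-361/258
seg 2: a=0, c=M2/2=116/43, d=(M3−M2)/(6·1)=-238/129, b=Δ2−h2·(2M2+M3)/6=535/129
seg 3: a=5, c=M3/2=-122/43, d=(M4−M3)/(6·3)=122/387, b=Δ3−h3·(2M3+M4)/6=517/129
t_q=3 → seg 1, τ=1; S=-1+-361/258·τ+13/172·τ²+451/1032·τ³=-649/344

  seg 0: a=2 b=-200/129 c=0 d=13/1032
  seg 1: a=-1 b=-361/258 c=13/172 d=451/1032
  seg 2: a=0 b=535/129 c=116/43 d=-238/129
  seg 3: a=5 b=517/129 c=-122/43 d=122/387
S(3) = -649/344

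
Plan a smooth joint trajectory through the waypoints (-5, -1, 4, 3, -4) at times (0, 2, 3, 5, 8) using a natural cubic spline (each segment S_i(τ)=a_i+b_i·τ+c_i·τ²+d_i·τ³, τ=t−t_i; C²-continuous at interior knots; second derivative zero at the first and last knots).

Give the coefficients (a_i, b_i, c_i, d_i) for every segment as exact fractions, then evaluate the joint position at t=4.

  seg 0: a=-5 b=320/489 c=0 d=329/978
  seg 1: a=-1 b=2294/489 c=329/163 d=-836/489
  seg 2: a=4 b=1760/489 c=-507/163 d=2075/3912
  seg 3: a=3 b=-2423/978 c=47/652 d=-47/5868
S(4) = 6545/1304

Δ: Δ0=2, Δ1=5, Δ2=-1/2, Δ3=-7/3
row 1: diag=6, rhs=18; c'=1/6, d'=3
row 2: denom=6−1·1/6=35/6; d'=(-33−1·3)/(35/6)=-216/35
row 3: denom=10−2·12/35=326/35; d'=(-11−2·-216/35)/(326/35)=47/326
back: M3=47/326
back: M2=-216/35−12/35·47/326=-1014/163
back: M1=3−1/6·-1014/163=658/163
M: M0=0, M1=658/163, M2=-1014/163, M3=47/326, M4=0
seg 0: a=-5, c=M0/2=0, d=(M1−M0)/(6·2)=329/978, b=Δ0−h0·(2M0+M1)/6=320/489
seg 1: a=-1, c=M1/2=329/163, d=(M2−M1)/(6·1)=-836/489, b=Δ1−h1·(2M1+M2)/6=2294/489
seg 2: a=4, c=M2/2=-507/163, d=(M3−M2)/(6·2)=2075/3912, b=Δ2−h2·(2M2+M3)/6=1760/489
seg 3: a=3, c=M3/2=47/652, d=(M4−M3)/(6·3)=-47/5868, b=Δ3−h3·(2M3+M4)/6=-2423/978
t_q=4 → seg 2, τ=1; S=4+1760/489·τ+-507/163·τ²+2075/3912·τ³=6545/1304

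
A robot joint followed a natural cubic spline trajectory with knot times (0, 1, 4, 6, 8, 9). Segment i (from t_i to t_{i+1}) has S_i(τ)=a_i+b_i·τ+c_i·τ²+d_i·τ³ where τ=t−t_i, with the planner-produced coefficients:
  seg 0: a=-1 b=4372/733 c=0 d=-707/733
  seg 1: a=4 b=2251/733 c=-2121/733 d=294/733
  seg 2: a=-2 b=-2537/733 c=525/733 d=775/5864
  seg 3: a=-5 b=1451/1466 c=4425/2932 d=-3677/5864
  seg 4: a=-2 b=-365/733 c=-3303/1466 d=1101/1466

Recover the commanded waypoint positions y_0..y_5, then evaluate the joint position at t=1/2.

y_0=-1 y_1=4 y_2=-2 y_3=-5 y_4=-2 y_5=-4
S(1/2) = 10917/5864

y_0 = S_0(0) = a_0 = -1
y_1 = S_1(0) = a_1 = 4
y_2 = S_2(0) = a_2 = -2
y_3 = S_3(0) = a_3 = -5
y_4 = S_4(0) = a_4 = -2
y_5 = S_4(1) = -4
t_q=1/2 is in segment 0 (τ=1/2); S_0(τ)=10917/5864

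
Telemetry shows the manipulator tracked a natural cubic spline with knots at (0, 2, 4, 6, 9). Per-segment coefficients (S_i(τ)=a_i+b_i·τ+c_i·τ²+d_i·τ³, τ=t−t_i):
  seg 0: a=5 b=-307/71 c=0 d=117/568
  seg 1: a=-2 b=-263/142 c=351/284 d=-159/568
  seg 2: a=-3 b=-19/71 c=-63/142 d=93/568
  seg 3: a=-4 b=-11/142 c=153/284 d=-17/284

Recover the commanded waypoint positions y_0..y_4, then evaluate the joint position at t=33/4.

y_0 = S_0(0) = a_0 = 5
y_1 = S_1(0) = a_1 = -2
y_2 = S_2(0) = a_2 = -3
y_3 = S_3(0) = a_3 = -4
y_4 = S_3(3) = -1
t_q=33/4 is in segment 3 (τ=9/4); S_3(τ)=-38693/18176

y_0=5 y_1=-2 y_2=-3 y_3=-4 y_4=-1
S(33/4) = -38693/18176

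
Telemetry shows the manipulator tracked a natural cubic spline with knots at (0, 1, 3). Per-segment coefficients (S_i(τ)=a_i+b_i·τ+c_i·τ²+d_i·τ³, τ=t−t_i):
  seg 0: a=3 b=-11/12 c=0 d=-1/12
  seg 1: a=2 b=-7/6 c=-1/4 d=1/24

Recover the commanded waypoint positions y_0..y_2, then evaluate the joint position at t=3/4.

y_0 = S_0(0) = a_0 = 3
y_1 = S_1(0) = a_1 = 2
y_2 = S_1(2) = -1
t_q=3/4 is in segment 0 (τ=3/4); S_0(τ)=583/256

y_0=3 y_1=2 y_2=-1
S(3/4) = 583/256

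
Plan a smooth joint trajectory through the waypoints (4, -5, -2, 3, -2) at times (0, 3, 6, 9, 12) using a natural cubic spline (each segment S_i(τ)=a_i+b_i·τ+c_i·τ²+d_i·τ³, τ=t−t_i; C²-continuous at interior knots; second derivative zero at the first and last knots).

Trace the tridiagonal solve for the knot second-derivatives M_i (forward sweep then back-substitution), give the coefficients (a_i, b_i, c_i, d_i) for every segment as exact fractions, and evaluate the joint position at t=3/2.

Δ: Δ0=-3, Δ1=1, Δ2=5/3, Δ3=-5/3
row 1: diag=12, rhs=24; c'=1/4, d'=2
row 2: denom=12−3·1/4=45/4; d'=(4−3·2)/(45/4)=-8/45
row 3: denom=12−3·4/15=56/5; d'=(-20−3·-8/45)/(56/5)=-73/42
back: M3=-73/42
back: M2=-8/45−4/15·-73/42=2/7
back: M1=2−1/4·2/7=27/14
M: M0=0, M1=27/14, M2=2/7, M3=-73/42, M4=0
seg 0: a=4, c=M0/2=0, d=(M1−M0)/(6·3)=3/28, b=Δ0−h0·(2M0+M1)/6=-111/28
seg 1: a=-5, c=M1/2=27/28, d=(M2−M1)/(6·3)=-23/252, b=Δ1−h1·(2M1+M2)/6=-15/14
seg 2: a=-2, c=M2/2=1/7, d=(M3−M2)/(6·3)=-85/756, b=Δ2−h2·(2M2+M3)/6=9/4
seg 3: a=3, c=M3/2=-73/84, d=(M4−M3)/(6·3)=73/756, b=Δ3−h3·(2M3+M4)/6=1/14
t_q=3/2 → seg 0, τ=3/2; S=4+-111/28·τ+0·τ²+3/28·τ³=-355/224

  seg 0: a=4 b=-111/28 c=0 d=3/28
  seg 1: a=-5 b=-15/14 c=27/28 d=-23/252
  seg 2: a=-2 b=9/4 c=1/7 d=-85/756
  seg 3: a=3 b=1/14 c=-73/84 d=73/756
S(3/2) = -355/224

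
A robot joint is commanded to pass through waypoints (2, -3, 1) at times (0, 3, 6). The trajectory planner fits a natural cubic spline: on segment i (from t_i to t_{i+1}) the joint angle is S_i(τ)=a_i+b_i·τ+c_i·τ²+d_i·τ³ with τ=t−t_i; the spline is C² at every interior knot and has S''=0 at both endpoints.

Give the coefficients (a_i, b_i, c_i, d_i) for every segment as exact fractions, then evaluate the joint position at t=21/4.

Δ: Δ0=-5/3, Δ1=4/3
row 1: diag=12, rhs=18; c'=1/4, d'=3/2
back: M1=3/2
M: M0=0, M1=3/2, M2=0
seg 0: a=2, c=M0/2=0, d=(M1−M0)/(6·3)=1/12, b=Δ0−h0·(2M0+M1)/6=-29/12
seg 1: a=-3, c=M1/2=3/4, d=(M2−M1)/(6·3)=-1/12, b=Δ1−h1·(2M1+M2)/6=-1/6
t_q=21/4 → seg 1, τ=9/4; S=-3+-1/6·τ+3/4·τ²+-1/12·τ³=-135/256

  seg 0: a=2 b=-29/12 c=0 d=1/12
  seg 1: a=-3 b=-1/6 c=3/4 d=-1/12
S(21/4) = -135/256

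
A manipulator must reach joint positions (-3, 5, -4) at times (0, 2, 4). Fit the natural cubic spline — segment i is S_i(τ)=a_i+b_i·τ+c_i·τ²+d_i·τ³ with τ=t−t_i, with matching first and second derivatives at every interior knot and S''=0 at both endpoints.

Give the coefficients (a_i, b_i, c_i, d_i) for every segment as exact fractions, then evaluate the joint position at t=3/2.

  seg 0: a=-3 b=49/8 c=0 d=-17/32
  seg 1: a=5 b=-1/4 c=-51/16 d=17/32
S(3/2) = 1125/256

Δ: Δ0=4, Δ1=-9/2
row 1: diag=8, rhs=-51; c'=1/4, d'=-51/8
back: M1=-51/8
M: M0=0, M1=-51/8, M2=0
seg 0: a=-3, c=M0/2=0, d=(M1−M0)/(6·2)=-17/32, b=Δ0−h0·(2M0+M1)/6=49/8
seg 1: a=5, c=M1/2=-51/16, d=(M2−M1)/(6·2)=17/32, b=Δ1−h1·(2M1+M2)/6=-1/4
t_q=3/2 → seg 0, τ=3/2; S=-3+49/8·τ+0·τ²+-17/32·τ³=1125/256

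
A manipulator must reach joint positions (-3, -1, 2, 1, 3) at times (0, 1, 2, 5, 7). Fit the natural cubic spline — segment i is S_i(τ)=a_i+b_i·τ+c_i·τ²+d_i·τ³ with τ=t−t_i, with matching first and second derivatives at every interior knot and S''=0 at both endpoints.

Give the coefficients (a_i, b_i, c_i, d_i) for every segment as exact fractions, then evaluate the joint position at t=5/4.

  seg 0: a=-3 b=1319/822 c=0 d=325/822
  seg 1: a=-1 b=1147/411 c=325/274 d=-803/822
  seg 2: a=2 b=1835/822 c=-239/137 d=731/2466
  seg 3: a=1 b=-95/411 c=253/274 d=-253/1644
S(5/4) = -4269/17536

Δ: Δ0=2, Δ1=3, Δ2=-1/3, Δ3=1
row 1: diag=4, rhs=6; c'=1/4, d'=3/2
row 2: denom=8−1·1/4=31/4; d'=(-20−1·3/2)/(31/4)=-86/31
row 3: denom=10−3·12/31=274/31; d'=(8−3·-86/31)/(274/31)=253/137
back: M3=253/137
back: M2=-86/31−12/31·253/137=-478/137
back: M1=3/2−1/4·-478/137=325/137
M: M0=0, M1=325/137, M2=-478/137, M3=253/137, M4=0
seg 0: a=-3, c=M0/2=0, d=(M1−M0)/(6·1)=325/822, b=Δ0−h0·(2M0+M1)/6=1319/822
seg 1: a=-1, c=M1/2=325/274, d=(M2−M1)/(6·1)=-803/822, b=Δ1−h1·(2M1+M2)/6=1147/411
seg 2: a=2, c=M2/2=-239/137, d=(M3−M2)/(6·3)=731/2466, b=Δ2−h2·(2M2+M3)/6=1835/822
seg 3: a=1, c=M3/2=253/274, d=(M4−M3)/(6·2)=-253/1644, b=Δ3−h3·(2M3+M4)/6=-95/411
t_q=5/4 → seg 1, τ=1/4; S=-1+1147/411·τ+325/274·τ²+-803/822·τ³=-4269/17536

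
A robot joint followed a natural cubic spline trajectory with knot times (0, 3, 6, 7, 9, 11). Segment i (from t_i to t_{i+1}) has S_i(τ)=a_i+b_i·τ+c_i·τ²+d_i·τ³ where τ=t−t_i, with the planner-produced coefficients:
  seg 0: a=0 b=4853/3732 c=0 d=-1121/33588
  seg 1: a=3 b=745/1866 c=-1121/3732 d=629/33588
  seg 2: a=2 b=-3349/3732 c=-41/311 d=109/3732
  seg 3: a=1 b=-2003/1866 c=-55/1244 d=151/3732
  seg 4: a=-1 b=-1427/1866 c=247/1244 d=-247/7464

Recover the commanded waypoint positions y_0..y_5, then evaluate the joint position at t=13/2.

y_0 = S_0(0) = a_0 = 0
y_1 = S_1(0) = a_1 = 3
y_2 = S_2(0) = a_2 = 2
y_3 = S_3(0) = a_3 = 1
y_4 = S_4(0) = a_4 = -1
y_5 = S_4(2) = -2
t_q=13/2 is in segment 2 (τ=1/2); S_2(τ)=15147/9952

y_0=0 y_1=3 y_2=2 y_3=1 y_4=-1 y_5=-2
S(13/2) = 15147/9952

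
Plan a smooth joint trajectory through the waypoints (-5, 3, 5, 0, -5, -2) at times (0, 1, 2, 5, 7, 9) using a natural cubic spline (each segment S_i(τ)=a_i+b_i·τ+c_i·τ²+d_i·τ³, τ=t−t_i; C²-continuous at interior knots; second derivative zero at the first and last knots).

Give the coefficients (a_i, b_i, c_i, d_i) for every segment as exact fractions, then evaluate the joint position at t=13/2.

Δ: Δ0=8, Δ1=2, Δ2=-5/3, Δ3=-5/2, Δ4=3/2
row 1: diag=4, rhs=-36; c'=1/4, d'=-9
row 2: denom=8−1·1/4=31/4; d'=(-22−1·-9)/(31/4)=-52/31
row 3: denom=10−3·12/31=274/31; d'=(-5−3·-52/31)/(274/31)=1/274
row 4: denom=8−2·31/137=1034/137; d'=(24−2·1/274)/(1034/137)=3287/1034
back: M4=3287/1034
back: M3=1/274−31/137·3287/1034=-370/517
back: M2=-52/31−12/31·-370/517=-724/517
back: M1=-9−1/4·-724/517=-4472/517
M: M0=0, M1=-4472/517, M2=-724/517, M3=-370/517, M4=3287/1034, M5=0
seg 0: a=-5, c=M0/2=0, d=(M1−M0)/(6·1)=-2236/1551, b=Δ0−h0·(2M0+M1)/6=14644/1551
seg 1: a=3, c=M1/2=-2236/517, d=(M2−M1)/(6·1)=1874/1551, b=Δ1−h1·(2M1+M2)/6=7936/1551
seg 2: a=5, c=M2/2=-362/517, d=(M3−M2)/(6·3)=59/1551, b=Δ2−h2·(2M2+M3)/6=142/1551
seg 3: a=0, c=M3/2=-185/517, d=(M4−M3)/(6·2)=4027/12408, b=Δ3−h3·(2M3+M4)/6=-4781/1551
seg 4: a=-5, c=M4/2=3287/2068, d=(M5−M4)/(6·2)=-3287/12408, b=Δ4−h4·(2M4+M5)/6=-1921/3102
t_q=13/2 → seg 3, τ=3/2; S=0+-4781/1551·τ+-185/517·τ²+4027/12408·τ³=-143389/33088

  seg 0: a=-5 b=14644/1551 c=0 d=-2236/1551
  seg 1: a=3 b=7936/1551 c=-2236/517 d=1874/1551
  seg 2: a=5 b=142/1551 c=-362/517 d=59/1551
  seg 3: a=0 b=-4781/1551 c=-185/517 d=4027/12408
  seg 4: a=-5 b=-1921/3102 c=3287/2068 d=-3287/12408
S(13/2) = -143389/33088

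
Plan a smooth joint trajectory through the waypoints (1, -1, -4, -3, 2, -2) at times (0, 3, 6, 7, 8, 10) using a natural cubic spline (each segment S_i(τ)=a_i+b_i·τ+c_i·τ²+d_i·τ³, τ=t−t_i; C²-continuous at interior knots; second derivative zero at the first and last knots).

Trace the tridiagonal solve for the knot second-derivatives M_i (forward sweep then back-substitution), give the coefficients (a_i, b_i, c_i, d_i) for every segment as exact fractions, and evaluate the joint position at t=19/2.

  seg 0: a=1 b=-973/1929 c=0 d=-313/17361
  seg 1: a=-1 b=-1912/1929 c=-313/1929 d=922/17361
  seg 2: a=-4 b=-1024/1929 c=203/643 d=2344/1929
  seg 3: a=-3 b=7226/1929 c=2547/643 d=-5222/1929
  seg 4: a=2 b=6842/1929 c=-2675/643 d=2675/3858
S(19/2) = 3087/10288

Δ: Δ0=-2/3, Δ1=-1, Δ2=1, Δ3=5, Δ4=-2
row 1: diag=12, rhs=-2; c'=1/4, d'=-1/6
row 2: denom=8−3·1/4=29/4; d'=(12−3·-1/6)/(29/4)=50/29
row 3: denom=4−1·4/29=112/29; d'=(24−1·50/29)/(112/29)=323/56
row 4: denom=6−1·29/112=643/112; d'=(-42−1·323/56)/(643/112)=-5350/643
back: M4=-5350/643
back: M3=323/56−29/112·-5350/643=5094/643
back: M2=50/29−4/29·5094/643=406/643
back: M1=-1/6−1/4·406/643=-626/1929
M: M0=0, M1=-626/1929, M2=406/643, M3=5094/643, M4=-5350/643, M5=0
seg 0: a=1, c=M0/2=0, d=(M1−M0)/(6·3)=-313/17361, b=Δ0−h0·(2M0+M1)/6=-973/1929
seg 1: a=-1, c=M1/2=-313/1929, d=(M2−M1)/(6·3)=922/17361, b=Δ1−h1·(2M1+M2)/6=-1912/1929
seg 2: a=-4, c=M2/2=203/643, d=(M3−M2)/(6·1)=2344/1929, b=Δ2−h2·(2M2+M3)/6=-1024/1929
seg 3: a=-3, c=M3/2=2547/643, d=(M4−M3)/(6·1)=-5222/1929, b=Δ3−h3·(2M3+M4)/6=7226/1929
seg 4: a=2, c=M4/2=-2675/643, d=(M5−M4)/(6·2)=2675/3858, b=Δ4−h4·(2M4+M5)/6=6842/1929
t_q=19/2 → seg 4, τ=3/2; S=2+6842/1929·τ+-2675/643·τ²+2675/3858·τ³=3087/10288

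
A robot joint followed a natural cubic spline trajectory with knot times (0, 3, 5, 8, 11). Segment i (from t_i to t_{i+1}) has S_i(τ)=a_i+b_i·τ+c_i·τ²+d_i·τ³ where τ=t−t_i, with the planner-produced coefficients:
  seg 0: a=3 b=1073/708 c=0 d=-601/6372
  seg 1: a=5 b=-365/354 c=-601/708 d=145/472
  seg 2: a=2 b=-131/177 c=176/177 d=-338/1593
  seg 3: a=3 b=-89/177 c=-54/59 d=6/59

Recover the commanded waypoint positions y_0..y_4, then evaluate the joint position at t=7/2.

y_0=3 y_1=5 y_2=2 y_3=3 y_4=-4
S(7/2) = 16277/3776

y_0 = S_0(0) = a_0 = 3
y_1 = S_1(0) = a_1 = 5
y_2 = S_2(0) = a_2 = 2
y_3 = S_3(0) = a_3 = 3
y_4 = S_3(3) = -4
t_q=7/2 is in segment 1 (τ=1/2); S_1(τ)=16277/3776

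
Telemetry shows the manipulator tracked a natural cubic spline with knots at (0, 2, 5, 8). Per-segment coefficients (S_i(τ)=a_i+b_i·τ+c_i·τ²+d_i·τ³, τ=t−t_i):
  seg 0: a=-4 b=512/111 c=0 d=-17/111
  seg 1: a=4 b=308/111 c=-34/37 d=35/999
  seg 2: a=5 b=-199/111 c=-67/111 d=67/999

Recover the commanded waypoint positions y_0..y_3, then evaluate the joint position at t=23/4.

y_0 = S_0(0) = a_0 = -4
y_1 = S_1(0) = a_1 = 4
y_2 = S_2(0) = a_2 = 5
y_3 = S_2(3) = -4
t_q=23/4 is in segment 2 (τ=3/4); S_2(τ)=7919/2368

y_0=-4 y_1=4 y_2=5 y_3=-4
S(23/4) = 7919/2368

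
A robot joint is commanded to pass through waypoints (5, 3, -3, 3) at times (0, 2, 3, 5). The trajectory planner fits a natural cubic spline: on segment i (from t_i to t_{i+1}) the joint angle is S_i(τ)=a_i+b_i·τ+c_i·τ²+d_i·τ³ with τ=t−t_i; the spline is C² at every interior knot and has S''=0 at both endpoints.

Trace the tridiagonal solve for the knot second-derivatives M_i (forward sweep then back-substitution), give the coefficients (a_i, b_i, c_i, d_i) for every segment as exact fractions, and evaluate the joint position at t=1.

Δ: Δ0=-1, Δ1=-6, Δ2=3
row 1: diag=6, rhs=-30; c'=1/6, d'=-5
row 2: denom=6−1·1/6=35/6; d'=(54−1·-5)/(35/6)=354/35
back: M2=354/35
back: M1=-5−1/6·354/35=-234/35
M: M0=0, M1=-234/35, M2=354/35, M3=0
seg 0: a=5, c=M0/2=0, d=(M1−M0)/(6·2)=-39/70, b=Δ0−h0·(2M0+M1)/6=43/35
seg 1: a=3, c=M1/2=-117/35, d=(M2−M1)/(6·1)=14/5, b=Δ1−h1·(2M1+M2)/6=-191/35
seg 2: a=-3, c=M2/2=177/35, d=(M3−M2)/(6·2)=-59/70, b=Δ2−h2·(2M2+M3)/6=-131/35
t_q=1 → seg 0, τ=1; S=5+43/35·τ+0·τ²+-39/70·τ³=397/70

  seg 0: a=5 b=43/35 c=0 d=-39/70
  seg 1: a=3 b=-191/35 c=-117/35 d=14/5
  seg 2: a=-3 b=-131/35 c=177/35 d=-59/70
S(1) = 397/70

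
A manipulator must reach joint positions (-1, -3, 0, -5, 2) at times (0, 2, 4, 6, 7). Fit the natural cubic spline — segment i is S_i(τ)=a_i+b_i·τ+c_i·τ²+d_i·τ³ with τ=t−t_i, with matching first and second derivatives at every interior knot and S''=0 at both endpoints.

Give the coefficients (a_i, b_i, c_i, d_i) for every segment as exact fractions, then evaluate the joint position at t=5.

Δ: Δ0=-1, Δ1=3/2, Δ2=-5/2, Δ3=7
row 1: diag=8, rhs=15; c'=1/4, d'=15/8
row 2: denom=8−2·1/4=15/2; d'=(-24−2·15/8)/(15/2)=-37/10
row 3: denom=6−2·4/15=82/15; d'=(57−2·-37/10)/(82/15)=483/41
back: M3=483/41
back: M2=-37/10−4/15·483/41=-561/82
back: M1=15/8−1/4·-561/82=147/41
M: M0=0, M1=147/41, M2=-561/82, M3=483/41, M4=0
seg 0: a=-1, c=M0/2=0, d=(M1−M0)/(6·2)=49/164, b=Δ0−h0·(2M0+M1)/6=-90/41
seg 1: a=-3, c=M1/2=147/82, d=(M2−M1)/(6·2)=-285/328, b=Δ1−h1·(2M1+M2)/6=57/41
seg 2: a=0, c=M2/2=-561/164, d=(M3−M2)/(6·2)=509/328, b=Δ2−h2·(2M2+M3)/6=-153/82
seg 3: a=-5, c=M3/2=483/82, d=(M4−M3)/(6·1)=-161/82, b=Δ3−h3·(2M3+M4)/6=126/41
t_q=5 → seg 2, τ=1; S=0+-153/82·τ+-561/164·τ²+509/328·τ³=-1225/328

  seg 0: a=-1 b=-90/41 c=0 d=49/164
  seg 1: a=-3 b=57/41 c=147/82 d=-285/328
  seg 2: a=0 b=-153/82 c=-561/164 d=509/328
  seg 3: a=-5 b=126/41 c=483/82 d=-161/82
S(5) = -1225/328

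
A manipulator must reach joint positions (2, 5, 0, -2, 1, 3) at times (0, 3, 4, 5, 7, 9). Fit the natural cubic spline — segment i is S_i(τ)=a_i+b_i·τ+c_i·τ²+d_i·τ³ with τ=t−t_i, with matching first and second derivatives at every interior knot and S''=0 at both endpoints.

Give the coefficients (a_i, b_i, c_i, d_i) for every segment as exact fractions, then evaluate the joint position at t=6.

  seg 0: a=2 b=4633/1300 c=0 d=-1111/3900
  seg 1: a=5 b=-2683/650 c=-3333/1300 d=2199/1300
  seg 2: a=0 b=-1087/260 c=816/325 d=-33/100
  seg 3: a=-2 b=-97/650 c=1977/1300 d=-181/520
  seg 4: a=1 b=571/325 c=-369/650 d=123/1300
S(6) = -2539/2600

Δ: Δ0=1, Δ1=-5, Δ2=-2, Δ3=3/2, Δ4=1
row 1: diag=8, rhs=-36; c'=1/8, d'=-9/2
row 2: denom=4−1·1/8=31/8; d'=(18−1·-9/2)/(31/8)=180/31
row 3: denom=6−1·8/31=178/31; d'=(21−1·180/31)/(178/31)=471/178
row 4: denom=8−2·31/89=650/89; d'=(-3−2·471/178)/(650/89)=-369/325
back: M4=-369/325
back: M3=471/178−31/89·-369/325=1977/650
back: M2=180/31−8/31·1977/650=1632/325
back: M1=-9/2−1/8·1632/325=-3333/650
M: M0=0, M1=-3333/650, M2=1632/325, M3=1977/650, M4=-369/325, M5=0
seg 0: a=2, c=M0/2=0, d=(M1−M0)/(6·3)=-1111/3900, b=Δ0−h0·(2M0+M1)/6=4633/1300
seg 1: a=5, c=M1/2=-3333/1300, d=(M2−M1)/(6·1)=2199/1300, b=Δ1−h1·(2M1+M2)/6=-2683/650
seg 2: a=0, c=M2/2=816/325, d=(M3−M2)/(6·1)=-33/100, b=Δ2−h2·(2M2+M3)/6=-1087/260
seg 3: a=-2, c=M3/2=1977/1300, d=(M4−M3)/(6·2)=-181/520, b=Δ3−h3·(2M3+M4)/6=-97/650
seg 4: a=1, c=M4/2=-369/650, d=(M5−M4)/(6·2)=123/1300, b=Δ4−h4·(2M4+M5)/6=571/325
t_q=6 → seg 3, τ=1; S=-2+-97/650·τ+1977/1300·τ²+-181/520·τ³=-2539/2600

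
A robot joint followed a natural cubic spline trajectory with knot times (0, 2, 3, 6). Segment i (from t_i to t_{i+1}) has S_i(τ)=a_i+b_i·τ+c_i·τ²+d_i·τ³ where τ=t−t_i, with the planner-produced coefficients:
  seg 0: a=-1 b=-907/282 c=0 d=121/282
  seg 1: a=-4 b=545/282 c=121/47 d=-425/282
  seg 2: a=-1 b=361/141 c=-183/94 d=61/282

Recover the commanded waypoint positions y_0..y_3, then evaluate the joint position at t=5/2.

y_0 = S_0(0) = a_0 = -1
y_1 = S_1(0) = a_1 = -4
y_2 = S_2(0) = a_2 = -1
y_3 = S_2(3) = -5
t_q=5/2 is in segment 1 (τ=1/2); S_1(τ)=-1939/752

y_0=-1 y_1=-4 y_2=-1 y_3=-5
S(5/2) = -1939/752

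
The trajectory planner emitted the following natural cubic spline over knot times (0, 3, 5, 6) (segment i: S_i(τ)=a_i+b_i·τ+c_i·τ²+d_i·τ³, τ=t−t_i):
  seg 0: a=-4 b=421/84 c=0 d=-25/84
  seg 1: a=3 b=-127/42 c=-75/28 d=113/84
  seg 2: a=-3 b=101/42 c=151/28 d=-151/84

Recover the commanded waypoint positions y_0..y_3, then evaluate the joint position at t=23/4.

y_0 = S_0(0) = a_0 = -4
y_1 = S_1(0) = a_1 = 3
y_2 = S_2(0) = a_2 = -3
y_3 = S_2(1) = 3
t_q=23/4 is in segment 2 (τ=3/4); S_2(τ)=1933/1792

y_0=-4 y_1=3 y_2=-3 y_3=3
S(23/4) = 1933/1792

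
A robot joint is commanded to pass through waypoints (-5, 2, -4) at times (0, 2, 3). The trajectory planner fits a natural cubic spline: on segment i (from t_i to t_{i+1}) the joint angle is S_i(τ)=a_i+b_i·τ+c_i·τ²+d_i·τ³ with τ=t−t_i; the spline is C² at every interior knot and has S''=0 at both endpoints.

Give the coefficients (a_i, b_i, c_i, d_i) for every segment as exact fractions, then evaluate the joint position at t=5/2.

  seg 0: a=-5 b=20/3 c=0 d=-19/24
  seg 1: a=2 b=-17/6 c=-19/4 d=19/12
S(5/2) = -13/32

Δ: Δ0=7/2, Δ1=-6
row 1: diag=6, rhs=-57; c'=1/6, d'=-19/2
back: M1=-19/2
M: M0=0, M1=-19/2, M2=0
seg 0: a=-5, c=M0/2=0, d=(M1−M0)/(6·2)=-19/24, b=Δ0−h0·(2M0+M1)/6=20/3
seg 1: a=2, c=M1/2=-19/4, d=(M2−M1)/(6·1)=19/12, b=Δ1−h1·(2M1+M2)/6=-17/6
t_q=5/2 → seg 1, τ=1/2; S=2+-17/6·τ+-19/4·τ²+19/12·τ³=-13/32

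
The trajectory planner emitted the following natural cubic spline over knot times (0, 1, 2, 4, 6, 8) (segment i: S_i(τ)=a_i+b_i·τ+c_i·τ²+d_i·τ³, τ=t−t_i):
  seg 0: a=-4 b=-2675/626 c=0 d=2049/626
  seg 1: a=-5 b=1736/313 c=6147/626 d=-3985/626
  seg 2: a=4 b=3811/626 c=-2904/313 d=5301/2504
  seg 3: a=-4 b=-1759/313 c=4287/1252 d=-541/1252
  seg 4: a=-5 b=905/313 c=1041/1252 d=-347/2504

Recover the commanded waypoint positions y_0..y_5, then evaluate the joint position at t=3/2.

y_0 = S_0(0) = a_0 = -4
y_1 = S_1(0) = a_1 = -5
y_2 = S_2(0) = a_2 = 4
y_3 = S_3(0) = a_3 = -4
y_4 = S_4(0) = a_4 = -5
y_5 = S_4(2) = 3
t_q=3/2 is in segment 1 (τ=1/2); S_1(τ)=-2843/5008

y_0=-4 y_1=-5 y_2=4 y_3=-4 y_4=-5 y_5=3
S(3/2) = -2843/5008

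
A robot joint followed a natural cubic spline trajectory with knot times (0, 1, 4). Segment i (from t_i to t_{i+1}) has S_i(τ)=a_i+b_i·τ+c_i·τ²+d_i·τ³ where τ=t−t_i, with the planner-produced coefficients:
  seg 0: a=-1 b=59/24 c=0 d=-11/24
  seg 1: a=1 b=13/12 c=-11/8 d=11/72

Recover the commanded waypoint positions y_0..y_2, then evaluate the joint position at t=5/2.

y_0=-1 y_1=1 y_2=-4
S(5/2) = 3/64

y_0 = S_0(0) = a_0 = -1
y_1 = S_1(0) = a_1 = 1
y_2 = S_1(3) = -4
t_q=5/2 is in segment 1 (τ=3/2); S_1(τ)=3/64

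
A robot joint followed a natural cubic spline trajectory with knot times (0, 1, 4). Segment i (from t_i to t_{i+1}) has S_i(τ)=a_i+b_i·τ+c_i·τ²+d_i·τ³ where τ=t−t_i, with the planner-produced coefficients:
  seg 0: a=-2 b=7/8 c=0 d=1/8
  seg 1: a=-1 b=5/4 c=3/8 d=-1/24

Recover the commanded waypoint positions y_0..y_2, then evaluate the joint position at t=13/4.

y_0=-2 y_1=-1 y_2=5
S(13/4) = 1657/512

y_0 = S_0(0) = a_0 = -2
y_1 = S_1(0) = a_1 = -1
y_2 = S_1(3) = 5
t_q=13/4 is in segment 1 (τ=9/4); S_1(τ)=1657/512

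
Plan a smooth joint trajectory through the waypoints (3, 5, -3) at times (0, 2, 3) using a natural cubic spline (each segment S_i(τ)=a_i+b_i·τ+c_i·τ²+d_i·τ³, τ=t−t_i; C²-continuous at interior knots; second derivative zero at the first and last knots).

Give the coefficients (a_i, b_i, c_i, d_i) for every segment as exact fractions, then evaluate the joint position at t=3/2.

Δ: Δ0=1, Δ1=-8
row 1: diag=6, rhs=-54; c'=1/6, d'=-9
back: M1=-9
M: M0=0, M1=-9, M2=0
seg 0: a=3, c=M0/2=0, d=(M1−M0)/(6·2)=-3/4, b=Δ0−h0·(2M0+M1)/6=4
seg 1: a=5, c=M1/2=-9/2, d=(M2−M1)/(6·1)=3/2, b=Δ1−h1·(2M1+M2)/6=-5
t_q=3/2 → seg 0, τ=3/2; S=3+4·τ+0·τ²+-3/4·τ³=207/32

  seg 0: a=3 b=4 c=0 d=-3/4
  seg 1: a=5 b=-5 c=-9/2 d=3/2
S(3/2) = 207/32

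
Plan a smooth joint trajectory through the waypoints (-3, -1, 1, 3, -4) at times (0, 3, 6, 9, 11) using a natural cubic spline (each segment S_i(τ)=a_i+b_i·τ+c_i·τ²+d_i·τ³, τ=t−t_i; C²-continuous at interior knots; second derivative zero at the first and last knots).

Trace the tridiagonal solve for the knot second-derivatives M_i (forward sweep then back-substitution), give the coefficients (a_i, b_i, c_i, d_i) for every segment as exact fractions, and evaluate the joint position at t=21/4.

  seg 0: a=-3 b=209/276 c=0 d=-25/2484
  seg 1: a=-1 b=67/138 c=-25/276 d=125/2484
  seg 2: a=1 b=359/276 c=25/69 d=-475/2484
  seg 3: a=3 b=-233/138 c=-125/92 d=125/552
S(21/4) = 53/256

Δ: Δ0=2/3, Δ1=2/3, Δ2=2/3, Δ3=-7/2
row 1: diag=12, rhs=0; c'=1/4, d'=0
row 2: denom=12−3·1/4=45/4; d'=(0−3·0)/(45/4)=0
row 3: denom=10−3·4/15=46/5; d'=(-25−3·0)/(46/5)=-125/46
back: M3=-125/46
back: M2=0−4/15·-125/46=50/69
back: M1=0−1/4·50/69=-25/138
M: M0=0, M1=-25/138, M2=50/69, M3=-125/46, M4=0
seg 0: a=-3, c=M0/2=0, d=(M1−M0)/(6·3)=-25/2484, b=Δ0−h0·(2M0+M1)/6=209/276
seg 1: a=-1, c=M1/2=-25/276, d=(M2−M1)/(6·3)=125/2484, b=Δ1−h1·(2M1+M2)/6=67/138
seg 2: a=1, c=M2/2=25/69, d=(M3−M2)/(6·3)=-475/2484, b=Δ2−h2·(2M2+M3)/6=359/276
seg 3: a=3, c=M3/2=-125/92, d=(M4−M3)/(6·2)=125/552, b=Δ3−h3·(2M3+M4)/6=-233/138
t_q=21/4 → seg 1, τ=9/4; S=-1+67/138·τ+-25/276·τ²+125/2484·τ³=53/256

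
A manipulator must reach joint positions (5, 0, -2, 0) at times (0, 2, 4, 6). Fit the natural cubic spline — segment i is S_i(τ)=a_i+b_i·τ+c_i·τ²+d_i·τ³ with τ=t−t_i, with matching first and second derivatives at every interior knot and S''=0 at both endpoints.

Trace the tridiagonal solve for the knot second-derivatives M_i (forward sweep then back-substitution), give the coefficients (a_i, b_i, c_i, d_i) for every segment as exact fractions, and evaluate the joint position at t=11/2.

  seg 0: a=5 b=-83/30 c=0 d=1/15
  seg 1: a=0 b=-59/30 c=2/5 d=1/24
  seg 2: a=-2 b=2/15 c=13/20 d=-13/120
S(11/2) = -45/64

Δ: Δ0=-5/2, Δ1=-1, Δ2=1
row 1: diag=8, rhs=9; c'=1/4, d'=9/8
row 2: denom=8−2·1/4=15/2; d'=(12−2·9/8)/(15/2)=13/10
back: M2=13/10
back: M1=9/8−1/4·13/10=4/5
M: M0=0, M1=4/5, M2=13/10, M3=0
seg 0: a=5, c=M0/2=0, d=(M1−M0)/(6·2)=1/15, b=Δ0−h0·(2M0+M1)/6=-83/30
seg 1: a=0, c=M1/2=2/5, d=(M2−M1)/(6·2)=1/24, b=Δ1−h1·(2M1+M2)/6=-59/30
seg 2: a=-2, c=M2/2=13/20, d=(M3−M2)/(6·2)=-13/120, b=Δ2−h2·(2M2+M3)/6=2/15
t_q=11/2 → seg 2, τ=3/2; S=-2+2/15·τ+13/20·τ²+-13/120·τ³=-45/64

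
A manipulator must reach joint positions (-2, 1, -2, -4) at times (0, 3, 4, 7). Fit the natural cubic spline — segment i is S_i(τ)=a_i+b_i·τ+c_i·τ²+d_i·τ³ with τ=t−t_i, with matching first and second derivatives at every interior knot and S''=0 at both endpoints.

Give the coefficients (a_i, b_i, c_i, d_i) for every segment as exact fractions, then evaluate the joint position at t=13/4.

  seg 0: a=-2 b=166/63 c=0 d=-103/567
  seg 1: a=1 b=-143/63 c=-103/63 d=19/21
  seg 2: a=-2 b=-178/63 c=68/63 d=-68/567
S(13/4) = 463/1344

Δ: Δ0=1, Δ1=-3, Δ2=-2/3
row 1: diag=8, rhs=-24; c'=1/8, d'=-3
row 2: denom=8−1·1/8=63/8; d'=(14−1·-3)/(63/8)=136/63
back: M2=136/63
back: M1=-3−1/8·136/63=-206/63
M: M0=0, M1=-206/63, M2=136/63, M3=0
seg 0: a=-2, c=M0/2=0, d=(M1−M0)/(6·3)=-103/567, b=Δ0−h0·(2M0+M1)/6=166/63
seg 1: a=1, c=M1/2=-103/63, d=(M2−M1)/(6·1)=19/21, b=Δ1−h1·(2M1+M2)/6=-143/63
seg 2: a=-2, c=M2/2=68/63, d=(M3−M2)/(6·3)=-68/567, b=Δ2−h2·(2M2+M3)/6=-178/63
t_q=13/4 → seg 1, τ=1/4; S=1+-143/63·τ+-103/63·τ²+19/21·τ³=463/1344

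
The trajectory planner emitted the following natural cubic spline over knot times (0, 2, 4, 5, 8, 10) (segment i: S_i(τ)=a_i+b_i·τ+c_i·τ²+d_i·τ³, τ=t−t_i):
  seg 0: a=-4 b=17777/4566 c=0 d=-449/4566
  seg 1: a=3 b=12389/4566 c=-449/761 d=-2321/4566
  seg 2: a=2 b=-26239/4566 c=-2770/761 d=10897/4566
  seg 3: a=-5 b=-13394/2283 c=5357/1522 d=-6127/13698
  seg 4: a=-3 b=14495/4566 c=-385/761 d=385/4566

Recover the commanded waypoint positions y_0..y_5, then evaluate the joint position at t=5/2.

y_0=-4 y_1=3 y_2=2 y_3=-5 y_4=-3 y_5=2
S(5/2) = 50477/12176

y_0 = S_0(0) = a_0 = -4
y_1 = S_1(0) = a_1 = 3
y_2 = S_2(0) = a_2 = 2
y_3 = S_3(0) = a_3 = -5
y_4 = S_4(0) = a_4 = -3
y_5 = S_4(2) = 2
t_q=5/2 is in segment 1 (τ=1/2); S_1(τ)=50477/12176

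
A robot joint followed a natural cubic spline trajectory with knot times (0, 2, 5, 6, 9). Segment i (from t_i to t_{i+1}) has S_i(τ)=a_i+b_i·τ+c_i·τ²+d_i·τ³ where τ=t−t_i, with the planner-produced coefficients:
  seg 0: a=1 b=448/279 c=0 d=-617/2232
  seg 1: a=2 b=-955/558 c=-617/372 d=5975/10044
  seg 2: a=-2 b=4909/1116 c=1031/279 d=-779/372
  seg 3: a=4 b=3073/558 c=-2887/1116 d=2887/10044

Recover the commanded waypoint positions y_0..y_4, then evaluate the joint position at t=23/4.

y_0 = S_0(0) = a_0 = 1
y_1 = S_1(0) = a_1 = 2
y_2 = S_2(0) = a_2 = -2
y_3 = S_3(0) = a_3 = 4
y_4 = S_3(3) = 5
t_q=23/4 is in segment 2 (τ=3/4); S_2(τ)=59383/23808

y_0=1 y_1=2 y_2=-2 y_3=4 y_4=5
S(23/4) = 59383/23808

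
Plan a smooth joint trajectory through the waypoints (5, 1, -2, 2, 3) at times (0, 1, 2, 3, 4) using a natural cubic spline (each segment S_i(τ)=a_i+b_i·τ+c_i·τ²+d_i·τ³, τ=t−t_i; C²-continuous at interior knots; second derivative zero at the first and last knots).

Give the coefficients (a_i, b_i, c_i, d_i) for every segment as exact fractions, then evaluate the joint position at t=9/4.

  seg 0: a=5 b=-26/7 c=0 d=-2/7
  seg 1: a=1 b=-32/7 c=-6/7 d=17/7
  seg 2: a=-2 b=1 c=45/7 d=-24/7
  seg 3: a=2 b=25/7 c=-27/7 d=9/7
S(9/4) = -157/112

Δ: Δ0=-4, Δ1=-3, Δ2=4, Δ3=1
row 1: diag=4, rhs=6; c'=1/4, d'=3/2
row 2: denom=4−1·1/4=15/4; d'=(42−1·3/2)/(15/4)=54/5
row 3: denom=4−1·4/15=56/15; d'=(-18−1·54/5)/(56/15)=-54/7
back: M3=-54/7
back: M2=54/5−4/15·-54/7=90/7
back: M1=3/2−1/4·90/7=-12/7
M: M0=0, M1=-12/7, M2=90/7, M3=-54/7, M4=0
seg 0: a=5, c=M0/2=0, d=(M1−M0)/(6·1)=-2/7, b=Δ0−h0·(2M0+M1)/6=-26/7
seg 1: a=1, c=M1/2=-6/7, d=(M2−M1)/(6·1)=17/7, b=Δ1−h1·(2M1+M2)/6=-32/7
seg 2: a=-2, c=M2/2=45/7, d=(M3−M2)/(6·1)=-24/7, b=Δ2−h2·(2M2+M3)/6=1
seg 3: a=2, c=M3/2=-27/7, d=(M4−M3)/(6·1)=9/7, b=Δ3−h3·(2M3+M4)/6=25/7
t_q=9/4 → seg 2, τ=1/4; S=-2+1·τ+45/7·τ²+-24/7·τ³=-157/112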